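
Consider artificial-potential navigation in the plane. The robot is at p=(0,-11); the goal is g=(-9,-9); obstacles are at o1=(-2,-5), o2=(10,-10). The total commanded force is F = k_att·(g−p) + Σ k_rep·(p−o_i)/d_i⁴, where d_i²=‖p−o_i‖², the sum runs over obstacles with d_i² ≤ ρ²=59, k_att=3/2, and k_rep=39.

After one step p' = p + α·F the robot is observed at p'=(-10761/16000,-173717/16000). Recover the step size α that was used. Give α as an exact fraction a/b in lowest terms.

α = 1/20

F_att = 3/2·(g−p) = 3/2·(-9,2) = (-13.5000,3.0000)
o1: d²=40 ≤ ρ²=59; F_rep = 39·(2,-6)/40² = (0.0488,-0.1462)
o2: d²=101 > ρ²=59 → inactive
F = F_att + ΣF_rep = (-13.4512,2.8537)
Δp = p'−p = (-0.6726,0.1427); α = Δx/Fx = (-10761/16000) / (-10761/800) = 1/20
check: Δy/Fy = (2283/16000) / (2283/800) = 1/20 ✓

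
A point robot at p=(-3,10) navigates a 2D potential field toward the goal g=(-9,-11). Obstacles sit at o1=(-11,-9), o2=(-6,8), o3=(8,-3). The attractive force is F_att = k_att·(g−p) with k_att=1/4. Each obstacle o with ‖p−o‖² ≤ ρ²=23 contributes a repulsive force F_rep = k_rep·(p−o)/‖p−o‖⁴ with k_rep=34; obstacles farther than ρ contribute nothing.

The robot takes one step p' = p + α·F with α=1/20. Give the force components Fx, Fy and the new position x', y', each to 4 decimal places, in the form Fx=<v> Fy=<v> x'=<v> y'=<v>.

F_att = 1/4·(g−p) = 1/4·(-6,-21) = (-1.5000,-5.2500)
o1: d²=425 > ρ²=23 → inactive
o2: d²=13 ≤ ρ²=23; F_rep = 34·(3,2)/13² = (0.6036,0.4024)
o3: d²=290 > ρ²=23 → inactive
F = F_att + ΣF_rep = (-0.8964,-4.8476)
p' = p + 1/20·F = (-3.0448,9.7576)

Fx=-0.8964 Fy=-4.8476 x'=-3.0448 y'=9.7576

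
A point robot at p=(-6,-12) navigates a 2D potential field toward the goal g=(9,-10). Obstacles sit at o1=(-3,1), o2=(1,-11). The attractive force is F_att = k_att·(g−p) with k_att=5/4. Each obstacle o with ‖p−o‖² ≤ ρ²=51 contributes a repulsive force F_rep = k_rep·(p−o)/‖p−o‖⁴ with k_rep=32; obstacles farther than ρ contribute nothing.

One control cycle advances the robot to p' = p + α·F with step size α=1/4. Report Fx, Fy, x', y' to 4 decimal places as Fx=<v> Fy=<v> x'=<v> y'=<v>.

Fx=18.6604 Fy=2.4872 x'=-1.3349 y'=-11.3782

F_att = 5/4·(g−p) = 5/4·(15,2) = (18.7500,2.5000)
o1: d²=178 > ρ²=51 → inactive
o2: d²=50 ≤ ρ²=51; F_rep = 32·(-7,-1)/50² = (-0.0896,-0.0128)
F = F_att + ΣF_rep = (18.6604,2.4872)
p' = p + 1/4·F = (-1.3349,-11.3782)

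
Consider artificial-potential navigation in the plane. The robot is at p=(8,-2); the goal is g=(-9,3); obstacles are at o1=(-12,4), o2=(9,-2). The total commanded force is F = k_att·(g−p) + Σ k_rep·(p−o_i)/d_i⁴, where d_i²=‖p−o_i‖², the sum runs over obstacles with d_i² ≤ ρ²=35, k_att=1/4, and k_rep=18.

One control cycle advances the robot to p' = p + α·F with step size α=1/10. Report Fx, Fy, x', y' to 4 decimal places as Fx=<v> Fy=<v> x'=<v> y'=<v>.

Fx=-22.2500 Fy=1.2500 x'=5.7750 y'=-1.8750

F_att = 1/4·(g−p) = 1/4·(-17,5) = (-4.2500,1.2500)
o1: d²=436 > ρ²=35 → inactive
o2: d²=1 ≤ ρ²=35; F_rep = 18·(-1,0)/1² = (-18.0000,0.0000)
F = F_att + ΣF_rep = (-22.2500,1.2500)
p' = p + 1/10·F = (5.7750,-1.8750)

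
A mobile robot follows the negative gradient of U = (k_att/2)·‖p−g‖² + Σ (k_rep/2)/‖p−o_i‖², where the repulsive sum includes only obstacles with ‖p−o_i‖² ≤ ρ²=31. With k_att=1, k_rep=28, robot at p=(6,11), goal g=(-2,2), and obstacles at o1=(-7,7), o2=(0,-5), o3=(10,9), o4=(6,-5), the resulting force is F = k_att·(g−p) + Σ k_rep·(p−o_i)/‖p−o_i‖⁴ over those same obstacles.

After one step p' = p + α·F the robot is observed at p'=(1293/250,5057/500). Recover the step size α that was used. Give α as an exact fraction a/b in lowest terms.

F_att = 1·(g−p) = 1·(-8,-9) = (-8.0000,-9.0000)
o1: d²=185 > ρ²=31 → inactive
o2: d²=292 > ρ²=31 → inactive
o3: d²=20 ≤ ρ²=31; F_rep = 28·(-4,2)/20² = (-0.2800,0.1400)
o4: d²=256 > ρ²=31 → inactive
F = F_att + ΣF_rep = (-8.2800,-8.8600)
Δp = p'−p = (-0.8280,-0.8860); α = Δx/Fx = (-207/250) / (-207/25) = 1/10
check: Δy/Fy = (-443/500) / (-443/50) = 1/10 ✓

α = 1/10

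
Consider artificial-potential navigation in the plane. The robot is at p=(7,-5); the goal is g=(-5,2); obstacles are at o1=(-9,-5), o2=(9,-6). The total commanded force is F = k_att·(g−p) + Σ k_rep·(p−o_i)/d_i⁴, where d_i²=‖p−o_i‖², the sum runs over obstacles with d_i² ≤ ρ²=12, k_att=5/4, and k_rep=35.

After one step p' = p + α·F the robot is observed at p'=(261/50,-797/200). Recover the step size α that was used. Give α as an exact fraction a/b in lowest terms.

F_att = 5/4·(g−p) = 5/4·(-12,7) = (-15.0000,8.7500)
o1: d²=256 > ρ²=12 → inactive
o2: d²=5 ≤ ρ²=12; F_rep = 35·(-2,1)/5² = (-2.8000,1.4000)
F = F_att + ΣF_rep = (-17.8000,10.1500)
Δp = p'−p = (-1.7800,1.0150); α = Δx/Fx = (-89/50) / (-89/5) = 1/10
check: Δy/Fy = (203/200) / (203/20) = 1/10 ✓

α = 1/10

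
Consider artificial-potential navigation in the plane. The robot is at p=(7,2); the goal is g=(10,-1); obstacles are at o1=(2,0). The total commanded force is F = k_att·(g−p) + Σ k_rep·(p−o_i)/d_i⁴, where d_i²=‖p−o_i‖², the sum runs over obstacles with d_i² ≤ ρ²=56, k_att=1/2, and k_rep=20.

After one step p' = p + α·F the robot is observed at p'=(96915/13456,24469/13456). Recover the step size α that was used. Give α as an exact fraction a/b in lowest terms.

F_att = 1/2·(g−p) = 1/2·(3,-3) = (1.5000,-1.5000)
o1: d²=29 ≤ ρ²=56; F_rep = 20·(5,2)/29² = (0.1189,0.0476)
F = F_att + ΣF_rep = (1.6189,-1.4524)
Δp = p'−p = (0.2024,-0.1816); α = Δx/Fx = (2723/13456) / (2723/1682) = 1/8
check: Δy/Fy = (-2443/13456) / (-2443/1682) = 1/8 ✓

α = 1/8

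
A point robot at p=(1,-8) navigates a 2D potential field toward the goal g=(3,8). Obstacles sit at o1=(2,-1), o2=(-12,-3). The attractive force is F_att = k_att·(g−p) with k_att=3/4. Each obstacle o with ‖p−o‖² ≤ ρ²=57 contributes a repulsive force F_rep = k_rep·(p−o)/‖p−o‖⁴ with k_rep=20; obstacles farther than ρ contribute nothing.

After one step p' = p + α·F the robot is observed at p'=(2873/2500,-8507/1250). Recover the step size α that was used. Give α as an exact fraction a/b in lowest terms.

α = 1/10

F_att = 3/4·(g−p) = 3/4·(2,16) = (1.5000,12.0000)
o1: d²=50 ≤ ρ²=57; F_rep = 20·(-1,-7)/50² = (-0.0080,-0.0560)
o2: d²=194 > ρ²=57 → inactive
F = F_att + ΣF_rep = (1.4920,11.9440)
Δp = p'−p = (0.1492,1.1944); α = Δx/Fx = (373/2500) / (373/250) = 1/10
check: Δy/Fy = (1493/1250) / (1493/125) = 1/10 ✓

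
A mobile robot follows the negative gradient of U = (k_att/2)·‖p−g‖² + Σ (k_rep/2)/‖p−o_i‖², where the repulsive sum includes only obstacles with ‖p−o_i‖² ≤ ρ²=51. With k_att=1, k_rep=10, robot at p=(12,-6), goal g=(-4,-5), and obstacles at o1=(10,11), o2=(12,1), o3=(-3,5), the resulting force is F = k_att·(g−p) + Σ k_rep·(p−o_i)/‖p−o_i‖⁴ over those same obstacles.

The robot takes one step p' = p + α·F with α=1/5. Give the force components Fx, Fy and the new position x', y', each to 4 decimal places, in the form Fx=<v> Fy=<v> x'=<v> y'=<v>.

Fx=-16.0000 Fy=0.9708 x'=8.8000 y'=-5.8058

F_att = 1·(g−p) = 1·(-16,1) = (-16.0000,1.0000)
o1: d²=293 > ρ²=51 → inactive
o2: d²=49 ≤ ρ²=51; F_rep = 10·(0,-7)/49² = (0.0000,-0.0292)
o3: d²=346 > ρ²=51 → inactive
F = F_att + ΣF_rep = (-16.0000,0.9708)
p' = p + 1/5·F = (8.8000,-5.8058)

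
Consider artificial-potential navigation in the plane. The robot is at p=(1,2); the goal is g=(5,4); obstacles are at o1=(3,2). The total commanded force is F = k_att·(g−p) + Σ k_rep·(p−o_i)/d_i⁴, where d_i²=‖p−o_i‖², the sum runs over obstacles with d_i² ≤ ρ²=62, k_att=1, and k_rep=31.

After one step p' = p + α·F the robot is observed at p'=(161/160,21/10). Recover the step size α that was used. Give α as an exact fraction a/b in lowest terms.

F_att = 1·(g−p) = 1·(4,2) = (4.0000,2.0000)
o1: d²=4 ≤ ρ²=62; F_rep = 31·(-2,0)/4² = (-3.8750,0.0000)
F = F_att + ΣF_rep = (0.1250,2.0000)
Δp = p'−p = (0.0063,0.1000); α = Δx/Fx = (1/160) / (1/8) = 1/20
check: Δy/Fy = (1/10) / (2) = 1/20 ✓

α = 1/20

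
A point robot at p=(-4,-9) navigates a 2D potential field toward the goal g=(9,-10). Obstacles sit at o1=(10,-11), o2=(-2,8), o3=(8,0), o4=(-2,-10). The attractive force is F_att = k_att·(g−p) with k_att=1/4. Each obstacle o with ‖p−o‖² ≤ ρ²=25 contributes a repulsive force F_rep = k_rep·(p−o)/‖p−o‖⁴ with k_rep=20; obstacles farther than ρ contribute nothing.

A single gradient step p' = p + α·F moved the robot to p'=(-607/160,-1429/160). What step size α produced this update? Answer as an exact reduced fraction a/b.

α = 1/8

F_att = 1/4·(g−p) = 1/4·(13,-1) = (3.2500,-0.2500)
o1: d²=200 > ρ²=25 → inactive
o2: d²=293 > ρ²=25 → inactive
o3: d²=225 > ρ²=25 → inactive
o4: d²=5 ≤ ρ²=25; F_rep = 20·(-2,1)/5² = (-1.6000,0.8000)
F = F_att + ΣF_rep = (1.6500,0.5500)
Δp = p'−p = (0.2062,0.0688); α = Δx/Fx = (33/160) / (33/20) = 1/8
check: Δy/Fy = (11/160) / (11/20) = 1/8 ✓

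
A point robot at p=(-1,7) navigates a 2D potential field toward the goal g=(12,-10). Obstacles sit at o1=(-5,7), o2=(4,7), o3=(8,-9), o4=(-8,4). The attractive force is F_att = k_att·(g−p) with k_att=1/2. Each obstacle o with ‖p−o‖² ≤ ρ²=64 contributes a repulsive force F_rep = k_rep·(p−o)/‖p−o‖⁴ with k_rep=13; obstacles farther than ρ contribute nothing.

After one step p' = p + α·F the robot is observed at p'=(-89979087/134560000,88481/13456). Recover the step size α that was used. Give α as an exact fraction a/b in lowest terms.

α = 1/20

F_att = 1/2·(g−p) = 1/2·(13,-17) = (6.5000,-8.5000)
o1: d²=16 ≤ ρ²=64; F_rep = 13·(4,0)/16² = (0.2031,0.0000)
o2: d²=25 ≤ ρ²=64; F_rep = 13·(-5,0)/25² = (-0.1040,0.0000)
o3: d²=337 > ρ²=64 → inactive
o4: d²=58 ≤ ρ²=64; F_rep = 13·(7,3)/58² = (0.0271,0.0116)
F = F_att + ΣF_rep = (6.6262,-8.4884)
Δp = p'−p = (0.3313,-0.4244); α = Δx/Fx = (44580913/134560000) / (44580913/6728000) = 1/20
check: Δy/Fy = (-5711/13456) / (-28555/3364) = 1/20 ✓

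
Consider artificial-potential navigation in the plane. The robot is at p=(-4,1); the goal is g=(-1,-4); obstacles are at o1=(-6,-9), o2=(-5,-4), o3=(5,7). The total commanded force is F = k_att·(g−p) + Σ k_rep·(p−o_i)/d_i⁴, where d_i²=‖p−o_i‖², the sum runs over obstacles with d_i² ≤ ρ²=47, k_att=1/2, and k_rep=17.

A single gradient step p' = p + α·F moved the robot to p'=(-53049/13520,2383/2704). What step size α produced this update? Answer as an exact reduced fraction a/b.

α = 1/20

F_att = 1/2·(g−p) = 1/2·(3,-5) = (1.5000,-2.5000)
o1: d²=104 > ρ²=47 → inactive
o2: d²=26 ≤ ρ²=47; F_rep = 17·(1,5)/26² = (0.0251,0.1257)
o3: d²=117 > ρ²=47 → inactive
F = F_att + ΣF_rep = (1.5251,-2.3743)
Δp = p'−p = (0.0763,-0.1187); α = Δx/Fx = (1031/13520) / (1031/676) = 1/20
check: Δy/Fy = (-321/2704) / (-1605/676) = 1/20 ✓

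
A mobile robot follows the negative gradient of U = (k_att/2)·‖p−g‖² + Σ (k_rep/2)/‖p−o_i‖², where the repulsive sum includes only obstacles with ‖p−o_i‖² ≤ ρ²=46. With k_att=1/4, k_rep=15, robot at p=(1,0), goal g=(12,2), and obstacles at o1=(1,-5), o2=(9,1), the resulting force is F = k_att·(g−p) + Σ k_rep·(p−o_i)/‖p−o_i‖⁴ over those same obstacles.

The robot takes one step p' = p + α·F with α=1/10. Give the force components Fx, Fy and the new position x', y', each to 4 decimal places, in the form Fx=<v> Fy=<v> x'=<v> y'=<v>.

F_att = 1/4·(g−p) = 1/4·(11,2) = (2.7500,0.5000)
o1: d²=25 ≤ ρ²=46; F_rep = 15·(0,5)/25² = (0.0000,0.1200)
o2: d²=65 > ρ²=46 → inactive
F = F_att + ΣF_rep = (2.7500,0.6200)
p' = p + 1/10·F = (1.2750,0.0620)

Fx=2.7500 Fy=0.6200 x'=1.2750 y'=0.0620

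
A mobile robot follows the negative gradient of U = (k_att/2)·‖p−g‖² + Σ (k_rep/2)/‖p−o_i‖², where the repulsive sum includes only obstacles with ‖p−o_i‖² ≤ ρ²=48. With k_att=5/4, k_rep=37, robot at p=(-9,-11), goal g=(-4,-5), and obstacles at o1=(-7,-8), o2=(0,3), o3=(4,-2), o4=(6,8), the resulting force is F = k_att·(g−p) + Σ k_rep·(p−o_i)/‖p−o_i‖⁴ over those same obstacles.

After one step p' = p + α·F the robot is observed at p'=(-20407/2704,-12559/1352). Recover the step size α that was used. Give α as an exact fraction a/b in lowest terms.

F_att = 5/4·(g−p) = 5/4·(5,6) = (6.2500,7.5000)
o1: d²=13 ≤ ρ²=48; F_rep = 37·(-2,-3)/13² = (-0.4379,-0.6568)
o2: d²=277 > ρ²=48 → inactive
o3: d²=250 > ρ²=48 → inactive
o4: d²=586 > ρ²=48 → inactive
F = F_att + ΣF_rep = (5.8121,6.8432)
Δp = p'−p = (1.4530,1.7108); α = Δx/Fx = (3929/2704) / (3929/676) = 1/4
check: Δy/Fy = (2313/1352) / (2313/338) = 1/4 ✓

α = 1/4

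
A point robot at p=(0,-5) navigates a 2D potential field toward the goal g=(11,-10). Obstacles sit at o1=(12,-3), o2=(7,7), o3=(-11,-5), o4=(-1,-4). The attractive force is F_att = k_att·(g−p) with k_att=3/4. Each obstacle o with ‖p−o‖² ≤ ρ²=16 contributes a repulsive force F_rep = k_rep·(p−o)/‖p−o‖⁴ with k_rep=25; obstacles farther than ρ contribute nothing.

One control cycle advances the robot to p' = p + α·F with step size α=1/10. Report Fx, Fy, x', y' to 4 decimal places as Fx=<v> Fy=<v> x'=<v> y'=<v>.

F_att = 3/4·(g−p) = 3/4·(11,-5) = (8.2500,-3.7500)
o1: d²=148 > ρ²=16 → inactive
o2: d²=193 > ρ²=16 → inactive
o3: d²=121 > ρ²=16 → inactive
o4: d²=2 ≤ ρ²=16; F_rep = 25·(1,-1)/2² = (6.2500,-6.2500)
F = F_att + ΣF_rep = (14.5000,-10.0000)
p' = p + 1/10·F = (1.4500,-6.0000)

Fx=14.5000 Fy=-10.0000 x'=1.4500 y'=-6.0000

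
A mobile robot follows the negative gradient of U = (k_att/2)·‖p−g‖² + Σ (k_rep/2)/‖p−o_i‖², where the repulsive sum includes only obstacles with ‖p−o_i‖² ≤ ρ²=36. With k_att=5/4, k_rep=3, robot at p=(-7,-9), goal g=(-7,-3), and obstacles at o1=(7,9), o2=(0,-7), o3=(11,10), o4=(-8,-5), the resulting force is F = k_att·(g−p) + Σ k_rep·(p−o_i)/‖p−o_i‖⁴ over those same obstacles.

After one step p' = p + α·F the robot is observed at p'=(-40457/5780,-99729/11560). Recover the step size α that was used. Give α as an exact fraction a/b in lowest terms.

α = 1/20

F_att = 5/4·(g−p) = 5/4·(0,6) = (0.0000,7.5000)
o1: d²=520 > ρ²=36 → inactive
o2: d²=53 > ρ²=36 → inactive
o3: d²=685 > ρ²=36 → inactive
o4: d²=17 ≤ ρ²=36; F_rep = 3·(1,-4)/17² = (0.0104,-0.0415)
F = F_att + ΣF_rep = (0.0104,7.4585)
Δp = p'−p = (0.0005,0.3729); α = Δx/Fx = (3/5780) / (3/289) = 1/20
check: Δy/Fy = (4311/11560) / (4311/578) = 1/20 ✓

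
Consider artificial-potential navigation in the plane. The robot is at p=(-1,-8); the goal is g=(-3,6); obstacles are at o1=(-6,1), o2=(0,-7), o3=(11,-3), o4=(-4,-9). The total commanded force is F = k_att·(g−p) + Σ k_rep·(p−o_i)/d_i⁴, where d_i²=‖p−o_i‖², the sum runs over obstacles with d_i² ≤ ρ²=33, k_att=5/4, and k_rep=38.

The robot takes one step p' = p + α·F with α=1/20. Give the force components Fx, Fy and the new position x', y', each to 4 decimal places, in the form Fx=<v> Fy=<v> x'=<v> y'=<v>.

Fx=-10.8600 Fy=8.3800 x'=-1.5430 y'=-7.5810

F_att = 5/4·(g−p) = 5/4·(-2,14) = (-2.5000,17.5000)
o1: d²=106 > ρ²=33 → inactive
o2: d²=2 ≤ ρ²=33; F_rep = 38·(-1,-1)/2² = (-9.5000,-9.5000)
o3: d²=169 > ρ²=33 → inactive
o4: d²=10 ≤ ρ²=33; F_rep = 38·(3,1)/10² = (1.1400,0.3800)
F = F_att + ΣF_rep = (-10.8600,8.3800)
p' = p + 1/20·F = (-1.5430,-7.5810)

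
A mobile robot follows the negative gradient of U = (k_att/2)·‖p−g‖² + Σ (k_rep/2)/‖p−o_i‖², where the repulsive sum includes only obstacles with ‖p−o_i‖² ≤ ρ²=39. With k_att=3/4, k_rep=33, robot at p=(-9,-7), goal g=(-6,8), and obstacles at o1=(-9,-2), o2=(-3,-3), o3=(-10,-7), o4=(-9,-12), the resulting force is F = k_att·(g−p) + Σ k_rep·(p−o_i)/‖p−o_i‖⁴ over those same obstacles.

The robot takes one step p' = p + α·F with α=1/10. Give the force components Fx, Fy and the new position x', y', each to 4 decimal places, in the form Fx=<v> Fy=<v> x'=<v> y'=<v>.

Fx=35.2500 Fy=11.2500 x'=-5.4750 y'=-5.8750

F_att = 3/4·(g−p) = 3/4·(3,15) = (2.2500,11.2500)
o1: d²=25 ≤ ρ²=39; F_rep = 33·(0,-5)/25² = (0.0000,-0.2640)
o2: d²=52 > ρ²=39 → inactive
o3: d²=1 ≤ ρ²=39; F_rep = 33·(1,0)/1² = (33.0000,0.0000)
o4: d²=25 ≤ ρ²=39; F_rep = 33·(0,5)/25² = (0.0000,0.2640)
F = F_att + ΣF_rep = (35.2500,11.2500)
p' = p + 1/10·F = (-5.4750,-5.8750)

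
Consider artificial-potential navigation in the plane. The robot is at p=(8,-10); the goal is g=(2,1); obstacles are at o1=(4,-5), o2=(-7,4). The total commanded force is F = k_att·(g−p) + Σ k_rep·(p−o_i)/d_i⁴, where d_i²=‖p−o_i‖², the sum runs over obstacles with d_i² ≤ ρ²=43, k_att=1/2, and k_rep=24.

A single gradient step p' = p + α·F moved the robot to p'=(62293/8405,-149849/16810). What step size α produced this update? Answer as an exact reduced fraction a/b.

F_att = 1/2·(g−p) = 1/2·(-6,11) = (-3.0000,5.5000)
o1: d²=41 ≤ ρ²=43; F_rep = 24·(4,-5)/41² = (0.0571,-0.0714)
o2: d²=421 > ρ²=43 → inactive
F = F_att + ΣF_rep = (-2.9429,5.4286)
Δp = p'−p = (-0.5886,1.0857); α = Δx/Fx = (-4947/8405) / (-4947/1681) = 1/5
check: Δy/Fy = (18251/16810) / (18251/3362) = 1/5 ✓

α = 1/5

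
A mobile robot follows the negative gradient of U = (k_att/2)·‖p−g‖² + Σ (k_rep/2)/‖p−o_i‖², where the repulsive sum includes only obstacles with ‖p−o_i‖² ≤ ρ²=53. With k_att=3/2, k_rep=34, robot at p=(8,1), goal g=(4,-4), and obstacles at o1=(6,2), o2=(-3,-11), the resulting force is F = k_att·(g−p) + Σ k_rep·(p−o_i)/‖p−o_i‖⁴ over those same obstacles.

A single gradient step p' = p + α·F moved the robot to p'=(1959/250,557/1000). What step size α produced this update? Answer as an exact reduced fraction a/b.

F_att = 3/2·(g−p) = 3/2·(-4,-5) = (-6.0000,-7.5000)
o1: d²=5 ≤ ρ²=53; F_rep = 34·(2,-1)/5² = (2.7200,-1.3600)
o2: d²=265 > ρ²=53 → inactive
F = F_att + ΣF_rep = (-3.2800,-8.8600)
Δp = p'−p = (-0.1640,-0.4430); α = Δx/Fx = (-41/250) / (-82/25) = 1/20
check: Δy/Fy = (-443/1000) / (-443/50) = 1/20 ✓

α = 1/20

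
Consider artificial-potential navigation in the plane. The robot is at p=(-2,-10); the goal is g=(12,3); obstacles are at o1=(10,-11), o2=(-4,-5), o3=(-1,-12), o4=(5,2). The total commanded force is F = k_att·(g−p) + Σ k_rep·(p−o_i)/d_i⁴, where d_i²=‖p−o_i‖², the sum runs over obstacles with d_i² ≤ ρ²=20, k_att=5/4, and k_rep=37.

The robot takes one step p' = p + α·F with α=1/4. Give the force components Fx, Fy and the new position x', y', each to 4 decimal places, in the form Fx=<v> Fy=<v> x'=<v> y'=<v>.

F_att = 5/4·(g−p) = 5/4·(14,13) = (17.5000,16.2500)
o1: d²=145 > ρ²=20 → inactive
o2: d²=29 > ρ²=20 → inactive
o3: d²=5 ≤ ρ²=20; F_rep = 37·(-1,2)/5² = (-1.4800,2.9600)
o4: d²=193 > ρ²=20 → inactive
F = F_att + ΣF_rep = (16.0200,19.2100)
p' = p + 1/4·F = (2.0050,-5.1975)

Fx=16.0200 Fy=19.2100 x'=2.0050 y'=-5.1975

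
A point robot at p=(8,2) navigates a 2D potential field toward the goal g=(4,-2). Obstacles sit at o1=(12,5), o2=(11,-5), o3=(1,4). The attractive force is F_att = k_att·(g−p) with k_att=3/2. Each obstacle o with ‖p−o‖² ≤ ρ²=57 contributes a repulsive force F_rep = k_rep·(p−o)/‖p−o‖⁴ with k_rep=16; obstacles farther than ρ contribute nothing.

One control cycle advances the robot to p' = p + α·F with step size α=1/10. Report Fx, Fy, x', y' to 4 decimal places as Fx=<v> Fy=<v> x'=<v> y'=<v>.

F_att = 3/2·(g−p) = 3/2·(-4,-4) = (-6.0000,-6.0000)
o1: d²=25 ≤ ρ²=57; F_rep = 16·(-4,-3)/25² = (-0.1024,-0.0768)
o2: d²=58 > ρ²=57 → inactive
o3: d²=53 ≤ ρ²=57; F_rep = 16·(7,-2)/53² = (0.0399,-0.0114)
F = F_att + ΣF_rep = (-6.0625,-6.0882)
p' = p + 1/10·F = (7.3937,1.3912)

Fx=-6.0625 Fy=-6.0882 x'=7.3937 y'=1.3912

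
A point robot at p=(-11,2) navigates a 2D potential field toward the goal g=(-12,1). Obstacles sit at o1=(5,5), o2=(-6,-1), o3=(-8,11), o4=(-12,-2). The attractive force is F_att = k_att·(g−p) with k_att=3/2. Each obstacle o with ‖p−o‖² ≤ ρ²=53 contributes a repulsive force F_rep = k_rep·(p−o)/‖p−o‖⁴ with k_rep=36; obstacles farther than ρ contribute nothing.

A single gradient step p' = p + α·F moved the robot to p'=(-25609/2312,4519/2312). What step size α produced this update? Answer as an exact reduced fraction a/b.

F_att = 3/2·(g−p) = 3/2·(-1,-1) = (-1.5000,-1.5000)
o1: d²=265 > ρ²=53 → inactive
o2: d²=34 ≤ ρ²=53; F_rep = 36·(-5,3)/34² = (-0.1557,0.0934)
o3: d²=90 > ρ²=53 → inactive
o4: d²=17 ≤ ρ²=53; F_rep = 36·(1,4)/17² = (0.1246,0.4983)
F = F_att + ΣF_rep = (-1.5311,-0.9083)
Δp = p'−p = (-0.0766,-0.0454); α = Δx/Fx = (-177/2312) / (-885/578) = 1/20
check: Δy/Fy = (-105/2312) / (-525/578) = 1/20 ✓

α = 1/20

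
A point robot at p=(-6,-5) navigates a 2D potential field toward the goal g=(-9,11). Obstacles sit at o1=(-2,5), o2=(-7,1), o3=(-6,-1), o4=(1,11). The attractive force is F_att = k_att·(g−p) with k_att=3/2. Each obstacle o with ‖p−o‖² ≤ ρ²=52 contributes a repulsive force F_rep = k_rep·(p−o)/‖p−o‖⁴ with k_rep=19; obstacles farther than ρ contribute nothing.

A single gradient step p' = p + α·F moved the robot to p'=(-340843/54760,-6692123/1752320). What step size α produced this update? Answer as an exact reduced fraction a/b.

F_att = 3/2·(g−p) = 3/2·(-3,16) = (-4.5000,24.0000)
o1: d²=116 > ρ²=52 → inactive
o2: d²=37 ≤ ρ²=52; F_rep = 19·(1,-6)/37² = (0.0139,-0.0833)
o3: d²=16 ≤ ρ²=52; F_rep = 19·(0,-4)/16² = (0.0000,-0.2969)
o4: d²=305 > ρ²=52 → inactive
F = F_att + ΣF_rep = (-4.4861,23.6199)
Δp = p'−p = (-0.2243,1.1810); α = Δx/Fx = (-12283/54760) / (-12283/2738) = 1/20
check: Δy/Fy = (2069477/1752320) / (2069477/87616) = 1/20 ✓

α = 1/20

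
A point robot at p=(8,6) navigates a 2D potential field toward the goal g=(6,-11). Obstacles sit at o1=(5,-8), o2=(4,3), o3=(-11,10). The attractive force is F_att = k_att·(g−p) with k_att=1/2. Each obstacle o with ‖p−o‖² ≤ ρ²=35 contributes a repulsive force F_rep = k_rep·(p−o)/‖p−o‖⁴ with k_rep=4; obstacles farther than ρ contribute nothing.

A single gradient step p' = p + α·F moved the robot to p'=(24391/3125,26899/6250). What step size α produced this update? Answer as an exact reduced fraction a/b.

α = 1/5

F_att = 1/2·(g−p) = 1/2·(-2,-17) = (-1.0000,-8.5000)
o1: d²=205 > ρ²=35 → inactive
o2: d²=25 ≤ ρ²=35; F_rep = 4·(4,3)/25² = (0.0256,0.0192)
o3: d²=377 > ρ²=35 → inactive
F = F_att + ΣF_rep = (-0.9744,-8.4808)
Δp = p'−p = (-0.1949,-1.6962); α = Δx/Fx = (-609/3125) / (-609/625) = 1/5
check: Δy/Fy = (-10601/6250) / (-10601/1250) = 1/5 ✓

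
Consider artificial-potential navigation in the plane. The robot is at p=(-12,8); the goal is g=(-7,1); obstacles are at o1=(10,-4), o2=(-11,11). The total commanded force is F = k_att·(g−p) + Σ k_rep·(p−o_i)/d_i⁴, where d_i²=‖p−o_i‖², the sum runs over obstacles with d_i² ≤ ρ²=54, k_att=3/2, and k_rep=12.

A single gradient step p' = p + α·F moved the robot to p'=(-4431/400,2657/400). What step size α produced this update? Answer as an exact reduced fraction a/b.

α = 1/8

F_att = 3/2·(g−p) = 3/2·(5,-7) = (7.5000,-10.5000)
o1: d²=628 > ρ²=54 → inactive
o2: d²=10 ≤ ρ²=54; F_rep = 12·(-1,-3)/10² = (-0.1200,-0.3600)
F = F_att + ΣF_rep = (7.3800,-10.8600)
Δp = p'−p = (0.9225,-1.3575); α = Δx/Fx = (369/400) / (369/50) = 1/8
check: Δy/Fy = (-543/400) / (-543/50) = 1/8 ✓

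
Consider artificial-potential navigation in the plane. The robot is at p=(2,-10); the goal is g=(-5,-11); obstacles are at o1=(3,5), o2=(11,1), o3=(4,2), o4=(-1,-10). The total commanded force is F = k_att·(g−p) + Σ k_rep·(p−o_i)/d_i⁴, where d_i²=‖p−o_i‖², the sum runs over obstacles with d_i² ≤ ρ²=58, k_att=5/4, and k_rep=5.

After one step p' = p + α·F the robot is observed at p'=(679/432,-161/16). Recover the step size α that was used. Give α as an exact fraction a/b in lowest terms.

F_att = 5/4·(g−p) = 5/4·(-7,-1) = (-8.7500,-1.2500)
o1: d²=226 > ρ²=58 → inactive
o2: d²=202 > ρ²=58 → inactive
o3: d²=148 > ρ²=58 → inactive
o4: d²=9 ≤ ρ²=58; F_rep = 5·(3,0)/9² = (0.1852,0.0000)
F = F_att + ΣF_rep = (-8.5648,-1.2500)
Δp = p'−p = (-0.4282,-0.0625); α = Δx/Fx = (-185/432) / (-925/108) = 1/20
check: Δy/Fy = (-1/16) / (-5/4) = 1/20 ✓

α = 1/20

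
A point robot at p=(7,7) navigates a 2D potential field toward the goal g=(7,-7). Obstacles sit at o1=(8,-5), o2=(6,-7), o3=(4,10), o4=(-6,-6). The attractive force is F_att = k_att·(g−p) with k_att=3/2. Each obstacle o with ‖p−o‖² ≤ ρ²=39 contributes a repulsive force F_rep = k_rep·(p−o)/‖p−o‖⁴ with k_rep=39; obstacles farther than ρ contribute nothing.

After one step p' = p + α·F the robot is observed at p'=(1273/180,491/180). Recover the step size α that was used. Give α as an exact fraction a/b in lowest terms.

F_att = 3/2·(g−p) = 3/2·(0,-14) = (0.0000,-21.0000)
o1: d²=145 > ρ²=39 → inactive
o2: d²=197 > ρ²=39 → inactive
o3: d²=18 ≤ ρ²=39; F_rep = 39·(3,-3)/18² = (0.3611,-0.3611)
o4: d²=338 > ρ²=39 → inactive
F = F_att + ΣF_rep = (0.3611,-21.3611)
Δp = p'−p = (0.0722,-4.2722); α = Δx/Fx = (13/180) / (13/36) = 1/5
check: Δy/Fy = (-769/180) / (-769/36) = 1/5 ✓

α = 1/5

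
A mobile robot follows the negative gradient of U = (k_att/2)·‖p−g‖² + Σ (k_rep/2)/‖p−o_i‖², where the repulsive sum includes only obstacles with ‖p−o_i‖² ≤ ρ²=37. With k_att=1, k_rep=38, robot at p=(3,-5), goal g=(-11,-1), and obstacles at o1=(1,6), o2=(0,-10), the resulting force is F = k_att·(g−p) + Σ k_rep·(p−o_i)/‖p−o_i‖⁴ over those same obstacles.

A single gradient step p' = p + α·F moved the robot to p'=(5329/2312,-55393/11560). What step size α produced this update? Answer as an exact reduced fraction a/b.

F_att = 1·(g−p) = 1·(-14,4) = (-14.0000,4.0000)
o1: d²=125 > ρ²=37 → inactive
o2: d²=34 ≤ ρ²=37; F_rep = 38·(3,5)/34² = (0.0986,0.1644)
F = F_att + ΣF_rep = (-13.9014,4.1644)
Δp = p'−p = (-0.6951,0.2082); α = Δx/Fx = (-1607/2312) / (-8035/578) = 1/20
check: Δy/Fy = (2407/11560) / (2407/578) = 1/20 ✓

α = 1/20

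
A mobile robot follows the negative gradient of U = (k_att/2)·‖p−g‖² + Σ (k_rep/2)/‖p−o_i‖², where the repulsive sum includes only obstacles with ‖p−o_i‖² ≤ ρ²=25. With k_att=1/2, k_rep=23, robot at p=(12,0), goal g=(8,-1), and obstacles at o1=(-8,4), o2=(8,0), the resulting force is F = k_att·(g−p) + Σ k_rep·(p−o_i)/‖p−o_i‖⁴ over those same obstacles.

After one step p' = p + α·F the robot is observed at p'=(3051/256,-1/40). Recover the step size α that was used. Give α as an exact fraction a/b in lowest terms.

α = 1/20

F_att = 1/2·(g−p) = 1/2·(-4,-1) = (-2.0000,-0.5000)
o1: d²=416 > ρ²=25 → inactive
o2: d²=16 ≤ ρ²=25; F_rep = 23·(4,0)/16² = (0.3594,0.0000)
F = F_att + ΣF_rep = (-1.6406,-0.5000)
Δp = p'−p = (-0.0820,-0.0250); α = Δx/Fx = (-21/256) / (-105/64) = 1/20
check: Δy/Fy = (-1/40) / (-1/2) = 1/20 ✓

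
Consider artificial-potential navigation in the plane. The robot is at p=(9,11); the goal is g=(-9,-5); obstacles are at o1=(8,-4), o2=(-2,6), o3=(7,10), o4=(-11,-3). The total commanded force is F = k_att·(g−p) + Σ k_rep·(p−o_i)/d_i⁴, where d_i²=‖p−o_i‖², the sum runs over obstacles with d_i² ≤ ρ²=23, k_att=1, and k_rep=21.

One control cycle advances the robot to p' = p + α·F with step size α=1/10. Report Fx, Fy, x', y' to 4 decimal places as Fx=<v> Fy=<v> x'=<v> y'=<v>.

Fx=-16.3200 Fy=-15.1600 x'=7.3680 y'=9.4840

F_att = 1·(g−p) = 1·(-18,-16) = (-18.0000,-16.0000)
o1: d²=226 > ρ²=23 → inactive
o2: d²=146 > ρ²=23 → inactive
o3: d²=5 ≤ ρ²=23; F_rep = 21·(2,1)/5² = (1.6800,0.8400)
o4: d²=596 > ρ²=23 → inactive
F = F_att + ΣF_rep = (-16.3200,-15.1600)
p' = p + 1/10·F = (7.3680,9.4840)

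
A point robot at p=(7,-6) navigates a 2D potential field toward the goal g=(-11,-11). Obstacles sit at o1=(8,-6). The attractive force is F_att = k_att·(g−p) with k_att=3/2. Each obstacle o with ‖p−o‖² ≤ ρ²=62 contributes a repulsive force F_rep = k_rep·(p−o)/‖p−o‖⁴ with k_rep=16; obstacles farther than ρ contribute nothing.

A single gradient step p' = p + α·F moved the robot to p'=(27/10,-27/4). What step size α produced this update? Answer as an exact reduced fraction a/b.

α = 1/10

F_att = 3/2·(g−p) = 3/2·(-18,-5) = (-27.0000,-7.5000)
o1: d²=1 ≤ ρ²=62; F_rep = 16·(-1,0)/1² = (-16.0000,0.0000)
F = F_att + ΣF_rep = (-43.0000,-7.5000)
Δp = p'−p = (-4.3000,-0.7500); α = Δx/Fx = (-43/10) / (-43) = 1/10
check: Δy/Fy = (-3/4) / (-15/2) = 1/10 ✓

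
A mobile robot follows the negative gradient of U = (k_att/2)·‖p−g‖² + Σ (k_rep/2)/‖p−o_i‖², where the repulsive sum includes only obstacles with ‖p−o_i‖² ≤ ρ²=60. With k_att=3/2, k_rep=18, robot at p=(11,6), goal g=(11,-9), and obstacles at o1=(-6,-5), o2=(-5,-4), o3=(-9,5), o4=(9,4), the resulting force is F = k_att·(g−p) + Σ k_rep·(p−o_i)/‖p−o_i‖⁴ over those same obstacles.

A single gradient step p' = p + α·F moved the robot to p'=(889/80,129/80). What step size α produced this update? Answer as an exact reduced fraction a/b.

α = 1/5

F_att = 3/2·(g−p) = 3/2·(0,-15) = (0.0000,-22.5000)
o1: d²=410 > ρ²=60 → inactive
o2: d²=356 > ρ²=60 → inactive
o3: d²=401 > ρ²=60 → inactive
o4: d²=8 ≤ ρ²=60; F_rep = 18·(2,2)/8² = (0.5625,0.5625)
F = F_att + ΣF_rep = (0.5625,-21.9375)
Δp = p'−p = (0.1125,-4.3875); α = Δx/Fx = (9/80) / (9/16) = 1/5
check: Δy/Fy = (-351/80) / (-351/16) = 1/5 ✓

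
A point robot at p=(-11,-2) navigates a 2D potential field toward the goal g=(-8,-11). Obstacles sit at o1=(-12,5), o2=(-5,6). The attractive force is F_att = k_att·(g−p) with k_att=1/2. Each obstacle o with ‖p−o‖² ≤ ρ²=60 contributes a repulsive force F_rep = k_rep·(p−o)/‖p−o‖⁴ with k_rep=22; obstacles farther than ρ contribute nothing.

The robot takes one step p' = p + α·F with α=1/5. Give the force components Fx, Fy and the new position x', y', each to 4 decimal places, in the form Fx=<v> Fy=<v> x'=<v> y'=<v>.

Fx=1.5088 Fy=-4.5616 x'=-10.6982 y'=-2.9123

F_att = 1/2·(g−p) = 1/2·(3,-9) = (1.5000,-4.5000)
o1: d²=50 ≤ ρ²=60; F_rep = 22·(1,-7)/50² = (0.0088,-0.0616)
o2: d²=100 > ρ²=60 → inactive
F = F_att + ΣF_rep = (1.5088,-4.5616)
p' = p + 1/5·F = (-10.6982,-2.9123)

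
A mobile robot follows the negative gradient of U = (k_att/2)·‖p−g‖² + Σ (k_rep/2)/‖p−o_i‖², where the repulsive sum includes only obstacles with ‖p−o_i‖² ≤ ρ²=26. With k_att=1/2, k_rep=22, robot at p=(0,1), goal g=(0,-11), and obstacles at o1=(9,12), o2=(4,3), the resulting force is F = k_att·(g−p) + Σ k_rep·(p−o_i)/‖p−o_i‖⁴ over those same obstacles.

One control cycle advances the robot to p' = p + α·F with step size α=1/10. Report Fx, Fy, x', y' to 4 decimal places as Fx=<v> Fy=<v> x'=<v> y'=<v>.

Fx=-0.2200 Fy=-6.1100 x'=-0.0220 y'=0.3890

F_att = 1/2·(g−p) = 1/2·(0,-12) = (0.0000,-6.0000)
o1: d²=202 > ρ²=26 → inactive
o2: d²=20 ≤ ρ²=26; F_rep = 22·(-4,-2)/20² = (-0.2200,-0.1100)
F = F_att + ΣF_rep = (-0.2200,-6.1100)
p' = p + 1/10·F = (-0.0220,0.3890)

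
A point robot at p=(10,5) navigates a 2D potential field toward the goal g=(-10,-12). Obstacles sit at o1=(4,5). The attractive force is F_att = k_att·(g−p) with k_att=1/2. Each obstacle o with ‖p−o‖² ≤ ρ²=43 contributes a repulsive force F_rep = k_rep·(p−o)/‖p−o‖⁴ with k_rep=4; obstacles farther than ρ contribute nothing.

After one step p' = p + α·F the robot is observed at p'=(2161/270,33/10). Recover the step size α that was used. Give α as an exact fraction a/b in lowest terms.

α = 1/5

F_att = 1/2·(g−p) = 1/2·(-20,-17) = (-10.0000,-8.5000)
o1: d²=36 ≤ ρ²=43; F_rep = 4·(6,0)/36² = (0.0185,0.0000)
F = F_att + ΣF_rep = (-9.9815,-8.5000)
Δp = p'−p = (-1.9963,-1.7000); α = Δx/Fx = (-539/270) / (-539/54) = 1/5
check: Δy/Fy = (-17/10) / (-17/2) = 1/5 ✓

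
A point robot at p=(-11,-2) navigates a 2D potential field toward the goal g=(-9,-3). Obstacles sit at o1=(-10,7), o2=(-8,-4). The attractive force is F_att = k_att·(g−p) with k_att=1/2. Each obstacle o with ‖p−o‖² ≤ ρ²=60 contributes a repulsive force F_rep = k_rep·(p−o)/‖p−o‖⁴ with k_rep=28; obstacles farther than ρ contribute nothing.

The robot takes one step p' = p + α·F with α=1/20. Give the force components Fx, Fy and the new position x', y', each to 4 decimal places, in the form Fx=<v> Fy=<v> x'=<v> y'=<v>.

F_att = 1/2·(g−p) = 1/2·(2,-1) = (1.0000,-0.5000)
o1: d²=82 > ρ²=60 → inactive
o2: d²=13 ≤ ρ²=60; F_rep = 28·(-3,2)/13² = (-0.4970,0.3314)
F = F_att + ΣF_rep = (0.5030,-0.1686)
p' = p + 1/20·F = (-10.9749,-2.0084)

Fx=0.5030 Fy=-0.1686 x'=-10.9749 y'=-2.0084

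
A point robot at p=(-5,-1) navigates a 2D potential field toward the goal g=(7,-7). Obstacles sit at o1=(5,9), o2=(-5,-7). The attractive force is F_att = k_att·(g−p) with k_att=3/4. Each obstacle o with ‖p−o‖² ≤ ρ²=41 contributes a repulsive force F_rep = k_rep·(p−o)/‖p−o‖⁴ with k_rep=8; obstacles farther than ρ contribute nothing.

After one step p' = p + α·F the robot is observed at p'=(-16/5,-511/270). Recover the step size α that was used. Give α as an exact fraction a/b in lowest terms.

α = 1/5

F_att = 3/4·(g−p) = 3/4·(12,-6) = (9.0000,-4.5000)
o1: d²=200 > ρ²=41 → inactive
o2: d²=36 ≤ ρ²=41; F_rep = 8·(0,6)/36² = (0.0000,0.0370)
F = F_att + ΣF_rep = (9.0000,-4.4630)
Δp = p'−p = (1.8000,-0.8926); α = Δx/Fx = (9/5) / (9) = 1/5
check: Δy/Fy = (-241/270) / (-241/54) = 1/5 ✓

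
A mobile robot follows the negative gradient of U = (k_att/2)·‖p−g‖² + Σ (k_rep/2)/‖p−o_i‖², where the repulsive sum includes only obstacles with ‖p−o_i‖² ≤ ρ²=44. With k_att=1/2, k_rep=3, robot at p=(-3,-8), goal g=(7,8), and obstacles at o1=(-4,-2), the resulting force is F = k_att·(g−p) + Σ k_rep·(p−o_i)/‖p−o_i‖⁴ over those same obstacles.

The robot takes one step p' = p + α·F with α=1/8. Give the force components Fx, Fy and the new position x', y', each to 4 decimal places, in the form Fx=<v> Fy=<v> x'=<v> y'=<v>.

F_att = 1/2·(g−p) = 1/2·(10,16) = (5.0000,8.0000)
o1: d²=37 ≤ ρ²=44; F_rep = 3·(1,-6)/37² = (0.0022,-0.0131)
F = F_att + ΣF_rep = (5.0022,7.9869)
p' = p + 1/8·F = (-2.3747,-7.0016)

Fx=5.0022 Fy=7.9869 x'=-2.3747 y'=-7.0016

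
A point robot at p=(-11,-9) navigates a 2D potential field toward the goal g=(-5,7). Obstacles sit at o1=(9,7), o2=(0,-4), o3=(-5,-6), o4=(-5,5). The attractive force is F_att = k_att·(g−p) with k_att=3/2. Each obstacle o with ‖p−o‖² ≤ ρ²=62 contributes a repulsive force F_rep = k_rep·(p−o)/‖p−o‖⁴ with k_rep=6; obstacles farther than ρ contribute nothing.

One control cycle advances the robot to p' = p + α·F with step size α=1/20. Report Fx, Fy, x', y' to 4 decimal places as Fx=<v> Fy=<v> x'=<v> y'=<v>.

F_att = 3/2·(g−p) = 3/2·(6,16) = (9.0000,24.0000)
o1: d²=656 > ρ²=62 → inactive
o2: d²=146 > ρ²=62 → inactive
o3: d²=45 ≤ ρ²=62; F_rep = 6·(-6,-3)/45² = (-0.0178,-0.0089)
o4: d²=232 > ρ²=62 → inactive
F = F_att + ΣF_rep = (8.9822,23.9911)
p' = p + 1/20·F = (-10.5509,-7.8004)

Fx=8.9822 Fy=23.9911 x'=-10.5509 y'=-7.8004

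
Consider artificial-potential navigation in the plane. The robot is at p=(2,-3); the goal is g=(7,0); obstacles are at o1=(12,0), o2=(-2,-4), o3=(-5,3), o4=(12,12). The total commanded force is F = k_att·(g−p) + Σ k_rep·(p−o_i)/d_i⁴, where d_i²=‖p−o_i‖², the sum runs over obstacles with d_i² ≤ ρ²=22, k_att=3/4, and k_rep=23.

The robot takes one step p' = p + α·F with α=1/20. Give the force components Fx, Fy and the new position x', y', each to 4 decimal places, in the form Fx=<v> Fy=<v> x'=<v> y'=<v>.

Fx=4.0683 Fy=2.3296 x'=2.2034 y'=-2.8835

F_att = 3/4·(g−p) = 3/4·(5,3) = (3.7500,2.2500)
o1: d²=109 > ρ²=22 → inactive
o2: d²=17 ≤ ρ²=22; F_rep = 23·(4,1)/17² = (0.3183,0.0796)
o3: d²=85 > ρ²=22 → inactive
o4: d²=325 > ρ²=22 → inactive
F = F_att + ΣF_rep = (4.0683,2.3296)
p' = p + 1/20·F = (2.2034,-2.8835)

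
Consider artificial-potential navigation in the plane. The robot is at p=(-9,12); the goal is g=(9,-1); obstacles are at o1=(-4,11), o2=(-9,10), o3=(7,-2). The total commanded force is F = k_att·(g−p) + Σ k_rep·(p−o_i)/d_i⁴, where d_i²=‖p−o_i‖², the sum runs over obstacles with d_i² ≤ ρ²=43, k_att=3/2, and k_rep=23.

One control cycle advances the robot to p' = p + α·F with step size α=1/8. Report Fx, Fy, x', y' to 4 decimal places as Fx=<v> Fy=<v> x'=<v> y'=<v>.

F_att = 3/2·(g−p) = 3/2·(18,-13) = (27.0000,-19.5000)
o1: d²=26 ≤ ρ²=43; F_rep = 23·(-5,1)/26² = (-0.1701,0.0340)
o2: d²=4 ≤ ρ²=43; F_rep = 23·(0,2)/4² = (0.0000,2.8750)
o3: d²=452 > ρ²=43 → inactive
F = F_att + ΣF_rep = (26.8299,-16.5910)
p' = p + 1/8·F = (-5.6463,9.9261)

Fx=26.8299 Fy=-16.5910 x'=-5.6463 y'=9.9261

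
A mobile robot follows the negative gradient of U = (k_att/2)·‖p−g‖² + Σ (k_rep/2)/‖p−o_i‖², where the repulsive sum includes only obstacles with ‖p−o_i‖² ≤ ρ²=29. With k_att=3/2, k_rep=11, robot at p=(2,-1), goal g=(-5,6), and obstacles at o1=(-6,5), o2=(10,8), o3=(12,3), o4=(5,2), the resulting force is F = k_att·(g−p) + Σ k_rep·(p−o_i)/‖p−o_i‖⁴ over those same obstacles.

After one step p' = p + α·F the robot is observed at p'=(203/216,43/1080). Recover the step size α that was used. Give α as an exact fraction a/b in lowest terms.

α = 1/10

F_att = 3/2·(g−p) = 3/2·(-7,7) = (-10.5000,10.5000)
o1: d²=100 > ρ²=29 → inactive
o2: d²=145 > ρ²=29 → inactive
o3: d²=116 > ρ²=29 → inactive
o4: d²=18 ≤ ρ²=29; F_rep = 11·(-3,-3)/18² = (-0.1019,-0.1019)
F = F_att + ΣF_rep = (-10.6019,10.3981)
Δp = p'−p = (-1.0602,1.0398); α = Δx/Fx = (-229/216) / (-1145/108) = 1/10
check: Δy/Fy = (1123/1080) / (1123/108) = 1/10 ✓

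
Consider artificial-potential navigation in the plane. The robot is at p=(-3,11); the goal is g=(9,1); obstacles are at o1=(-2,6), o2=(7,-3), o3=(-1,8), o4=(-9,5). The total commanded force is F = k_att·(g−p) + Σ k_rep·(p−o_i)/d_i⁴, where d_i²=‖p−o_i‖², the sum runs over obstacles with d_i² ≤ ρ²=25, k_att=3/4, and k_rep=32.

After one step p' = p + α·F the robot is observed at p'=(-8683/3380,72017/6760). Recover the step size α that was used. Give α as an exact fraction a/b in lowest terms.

F_att = 3/4·(g−p) = 3/4·(12,-10) = (9.0000,-7.5000)
o1: d²=26 > ρ²=25 → inactive
o2: d²=296 > ρ²=25 → inactive
o3: d²=13 ≤ ρ²=25; F_rep = 32·(-2,3)/13² = (-0.3787,0.5680)
o4: d²=72 > ρ²=25 → inactive
F = F_att + ΣF_rep = (8.6213,-6.9320)
Δp = p'−p = (0.4311,-0.3466); α = Δx/Fx = (1457/3380) / (1457/169) = 1/20
check: Δy/Fy = (-2343/6760) / (-2343/338) = 1/20 ✓

α = 1/20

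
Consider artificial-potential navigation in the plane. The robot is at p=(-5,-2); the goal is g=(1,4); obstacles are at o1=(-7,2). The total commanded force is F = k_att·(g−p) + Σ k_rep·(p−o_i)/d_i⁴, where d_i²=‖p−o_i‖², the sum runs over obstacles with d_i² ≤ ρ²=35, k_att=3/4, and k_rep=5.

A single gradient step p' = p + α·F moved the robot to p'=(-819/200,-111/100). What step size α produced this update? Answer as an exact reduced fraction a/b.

α = 1/5

F_att = 3/4·(g−p) = 3/4·(6,6) = (4.5000,4.5000)
o1: d²=20 ≤ ρ²=35; F_rep = 5·(2,-4)/20² = (0.0250,-0.0500)
F = F_att + ΣF_rep = (4.5250,4.4500)
Δp = p'−p = (0.9050,0.8900); α = Δx/Fx = (181/200) / (181/40) = 1/5
check: Δy/Fy = (89/100) / (89/20) = 1/5 ✓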